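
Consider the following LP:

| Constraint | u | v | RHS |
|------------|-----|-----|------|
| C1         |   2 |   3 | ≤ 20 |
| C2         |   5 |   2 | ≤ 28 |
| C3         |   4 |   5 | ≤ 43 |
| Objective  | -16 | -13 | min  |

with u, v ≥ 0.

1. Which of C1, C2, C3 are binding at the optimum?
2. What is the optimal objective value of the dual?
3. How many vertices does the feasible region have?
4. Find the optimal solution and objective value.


1. C1, C2
2. -116
3. 4
4. u = 4, v = 4, z = -116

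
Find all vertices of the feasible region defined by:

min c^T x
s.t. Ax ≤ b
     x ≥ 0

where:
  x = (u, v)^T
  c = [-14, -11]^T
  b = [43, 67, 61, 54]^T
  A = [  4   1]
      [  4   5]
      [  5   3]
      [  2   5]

(0, 0), (10.75, 0), (9.714, 4.143), (8, 7), (6.5, 8.2), (0, 10.8)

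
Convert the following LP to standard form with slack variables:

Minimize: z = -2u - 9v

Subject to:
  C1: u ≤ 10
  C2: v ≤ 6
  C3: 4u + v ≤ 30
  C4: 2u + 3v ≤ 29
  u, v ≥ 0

min z = -2u - 9v

s.t.
  u + s1 = 10
  v + s2 = 6
  4u + v + s3 = 30
  2u + 3v + s4 = 29
  u, v, s1, s2, s3, s4 ≥ 0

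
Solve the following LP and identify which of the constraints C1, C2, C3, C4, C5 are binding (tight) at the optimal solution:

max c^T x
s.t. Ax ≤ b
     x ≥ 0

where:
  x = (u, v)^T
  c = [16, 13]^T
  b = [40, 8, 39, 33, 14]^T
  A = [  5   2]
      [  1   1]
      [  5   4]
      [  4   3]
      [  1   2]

At u = 7, v = 1, compute slack b - a·x for each constraint:
  C1: 40 − 37 = 3  (slack)
  C2: 8 − 8 = 0  (binding)
  C3: 39 − 39 = 0  (binding)
  C4: 33 − 31 = 2  (slack)
  C5: 14 − 9 = 5  (slack)

Optimal: u = 7, v = 1
Binding: C2, C3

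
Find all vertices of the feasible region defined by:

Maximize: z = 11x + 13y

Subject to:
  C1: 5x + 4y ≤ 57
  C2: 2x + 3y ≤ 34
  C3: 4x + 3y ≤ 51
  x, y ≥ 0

(0, 0), (11.4, 0), (5, 8), (0, 11.33)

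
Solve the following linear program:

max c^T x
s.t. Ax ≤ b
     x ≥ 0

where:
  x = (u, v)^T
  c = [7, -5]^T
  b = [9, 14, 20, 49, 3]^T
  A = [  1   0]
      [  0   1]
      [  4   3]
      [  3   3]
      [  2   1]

Evaluate the objective at each vertex of the feasible region:
  z(0, 0) = 0
  z(1.5, 0) = 10.5  ←
  z(0, 3) = -15
The maximum is at u = 1.5, v = 0.

u = 1.5, v = 0, z = 10.5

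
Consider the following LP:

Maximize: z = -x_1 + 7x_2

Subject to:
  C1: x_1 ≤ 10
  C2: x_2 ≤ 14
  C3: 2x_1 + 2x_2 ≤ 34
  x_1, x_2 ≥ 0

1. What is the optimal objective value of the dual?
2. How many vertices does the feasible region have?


1. 98
2. 5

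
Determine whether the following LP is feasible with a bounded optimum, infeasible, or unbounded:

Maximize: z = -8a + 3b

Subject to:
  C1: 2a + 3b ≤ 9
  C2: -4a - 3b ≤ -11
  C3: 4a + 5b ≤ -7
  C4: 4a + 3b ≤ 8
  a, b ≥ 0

Infeasible (no feasible solution exists)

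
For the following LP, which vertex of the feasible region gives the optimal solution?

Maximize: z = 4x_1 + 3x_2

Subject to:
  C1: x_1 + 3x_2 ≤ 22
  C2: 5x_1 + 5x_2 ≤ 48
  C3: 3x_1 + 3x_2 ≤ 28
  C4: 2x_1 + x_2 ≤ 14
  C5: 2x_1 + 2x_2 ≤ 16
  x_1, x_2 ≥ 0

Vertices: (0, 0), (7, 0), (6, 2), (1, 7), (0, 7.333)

Evaluate the objective at each vertex of the feasible region:
  z(0, 0) = 0
  z(7, 0) = 28
  z(6, 2) = 30  ←
  z(1, 7) = 25
  z(0, 7.333) = 22
The maximum is at x_1 = 6, x_2 = 2.

(6, 2)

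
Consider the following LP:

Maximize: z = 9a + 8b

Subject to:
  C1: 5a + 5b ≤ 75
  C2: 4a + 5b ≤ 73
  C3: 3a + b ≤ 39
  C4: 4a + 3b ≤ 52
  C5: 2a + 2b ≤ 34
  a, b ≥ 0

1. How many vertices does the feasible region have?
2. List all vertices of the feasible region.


1. 5
2. (0, 0), (13, 0), (7, 8), (2, 13), (0, 14.6)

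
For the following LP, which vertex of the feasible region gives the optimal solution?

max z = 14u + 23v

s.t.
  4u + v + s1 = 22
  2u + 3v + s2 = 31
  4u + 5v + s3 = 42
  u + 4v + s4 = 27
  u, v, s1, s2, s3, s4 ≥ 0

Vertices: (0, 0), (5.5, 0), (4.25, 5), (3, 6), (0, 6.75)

Evaluate the objective at each vertex of the feasible region:
  z(0, 0) = 0
  z(5.5, 0) = 77
  z(4.25, 5) = 174.5
  z(3, 6) = 180  ←
  z(0, 6.75) = 155.2
The maximum is at u = 3, v = 6.

(3, 6)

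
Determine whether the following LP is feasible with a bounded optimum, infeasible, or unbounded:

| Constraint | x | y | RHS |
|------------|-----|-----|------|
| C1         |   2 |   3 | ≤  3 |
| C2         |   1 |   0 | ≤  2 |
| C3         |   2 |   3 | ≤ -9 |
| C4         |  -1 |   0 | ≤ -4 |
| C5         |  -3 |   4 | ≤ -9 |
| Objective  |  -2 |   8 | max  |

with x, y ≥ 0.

Infeasible (no feasible solution exists)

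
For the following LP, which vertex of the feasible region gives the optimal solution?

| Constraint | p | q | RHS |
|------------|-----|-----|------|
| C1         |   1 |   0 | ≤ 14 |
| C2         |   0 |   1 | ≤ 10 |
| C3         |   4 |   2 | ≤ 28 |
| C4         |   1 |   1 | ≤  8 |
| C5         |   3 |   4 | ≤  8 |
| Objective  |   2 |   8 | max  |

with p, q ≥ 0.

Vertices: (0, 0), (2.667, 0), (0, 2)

Evaluate the objective at each vertex of the feasible region:
  z(0, 0) = 0
  z(2.667, 0) = 5.333
  z(0, 2) = 16  ←
The maximum is at p = 0, q = 2.

(0, 2)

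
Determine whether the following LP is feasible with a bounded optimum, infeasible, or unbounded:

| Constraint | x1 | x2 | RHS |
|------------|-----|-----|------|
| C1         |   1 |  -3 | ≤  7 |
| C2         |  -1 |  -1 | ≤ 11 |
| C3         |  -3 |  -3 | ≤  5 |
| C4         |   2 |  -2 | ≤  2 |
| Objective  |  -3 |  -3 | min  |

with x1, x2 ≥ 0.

Unbounded (objective can decrease without bound)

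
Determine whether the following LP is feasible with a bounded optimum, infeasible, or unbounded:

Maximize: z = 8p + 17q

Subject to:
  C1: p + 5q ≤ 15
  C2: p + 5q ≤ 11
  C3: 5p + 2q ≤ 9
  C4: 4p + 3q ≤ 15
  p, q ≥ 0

Feasible with a bounded optimal solution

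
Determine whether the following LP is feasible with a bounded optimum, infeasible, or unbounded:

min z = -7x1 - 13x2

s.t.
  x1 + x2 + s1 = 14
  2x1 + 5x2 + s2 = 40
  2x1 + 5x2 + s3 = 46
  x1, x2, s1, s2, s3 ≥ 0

Feasible with a bounded optimal solution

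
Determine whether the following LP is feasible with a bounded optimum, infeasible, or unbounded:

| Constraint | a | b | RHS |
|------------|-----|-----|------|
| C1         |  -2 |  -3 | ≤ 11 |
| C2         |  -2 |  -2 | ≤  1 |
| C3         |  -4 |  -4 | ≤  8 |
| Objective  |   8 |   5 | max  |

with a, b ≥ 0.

Unbounded (objective can increase without bound)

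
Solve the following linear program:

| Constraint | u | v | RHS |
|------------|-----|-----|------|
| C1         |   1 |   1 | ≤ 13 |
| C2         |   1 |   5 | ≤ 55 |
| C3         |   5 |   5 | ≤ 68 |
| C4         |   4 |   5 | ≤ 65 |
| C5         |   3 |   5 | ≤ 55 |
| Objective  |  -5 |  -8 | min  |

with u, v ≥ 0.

Evaluate the objective at each vertex of the feasible region:
  z(0, 0) = 0
  z(13, 0) = -65
  z(5, 8) = -89  ←
  z(0, 11) = -88
The minimum is at u = 5, v = 8.

u = 5, v = 8, z = -89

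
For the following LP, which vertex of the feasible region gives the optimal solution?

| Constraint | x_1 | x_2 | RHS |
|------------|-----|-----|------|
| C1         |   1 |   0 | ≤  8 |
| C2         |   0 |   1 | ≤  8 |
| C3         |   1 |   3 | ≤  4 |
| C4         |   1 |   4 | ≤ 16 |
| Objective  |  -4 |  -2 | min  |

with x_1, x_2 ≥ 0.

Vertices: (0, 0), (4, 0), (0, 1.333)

Evaluate the objective at each vertex of the feasible region:
  z(0, 0) = 0
  z(4, 0) = -16  ←
  z(0, 1.333) = -2.667
The minimum is at x_1 = 4, x_2 = 0.

(4, 0)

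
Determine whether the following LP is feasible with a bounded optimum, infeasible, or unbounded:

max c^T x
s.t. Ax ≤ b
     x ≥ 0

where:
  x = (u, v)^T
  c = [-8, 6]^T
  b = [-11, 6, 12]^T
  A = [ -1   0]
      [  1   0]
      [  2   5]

Infeasible (no feasible solution exists)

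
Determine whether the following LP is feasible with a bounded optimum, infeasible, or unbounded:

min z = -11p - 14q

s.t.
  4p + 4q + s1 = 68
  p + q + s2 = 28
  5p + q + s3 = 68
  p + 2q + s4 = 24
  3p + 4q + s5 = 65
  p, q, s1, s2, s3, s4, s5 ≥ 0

Feasible with a bounded optimal solution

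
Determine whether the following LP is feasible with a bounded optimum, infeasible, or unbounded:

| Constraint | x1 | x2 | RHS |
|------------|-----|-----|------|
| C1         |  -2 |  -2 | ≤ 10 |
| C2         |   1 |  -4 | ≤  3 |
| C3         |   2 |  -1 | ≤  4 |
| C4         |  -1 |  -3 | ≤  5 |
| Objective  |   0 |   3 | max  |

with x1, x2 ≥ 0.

Unbounded (objective can increase without bound)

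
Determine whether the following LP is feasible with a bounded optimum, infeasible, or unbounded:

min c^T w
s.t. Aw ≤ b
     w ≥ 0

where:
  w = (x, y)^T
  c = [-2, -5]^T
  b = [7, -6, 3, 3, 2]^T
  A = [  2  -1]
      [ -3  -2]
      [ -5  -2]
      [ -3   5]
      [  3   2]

Infeasible (no feasible solution exists)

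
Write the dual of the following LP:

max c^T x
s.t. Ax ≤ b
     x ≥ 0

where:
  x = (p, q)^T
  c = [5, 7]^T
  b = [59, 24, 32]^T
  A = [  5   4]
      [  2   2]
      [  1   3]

Primal max cᵀx s.t. Ax ≤ b, x ≥ 0  →  Dual min bᵀy s.t. Aᵀy ≥ c, y ≥ 0.

Minimize: z = 59y1 + 24y2 + 32y3

Subject to:
  5y1 + 2y2 + y3 ≥ 5
  4y1 + 2y2 + 3y3 ≥ 7
  y1, y2, y3 ≥ 0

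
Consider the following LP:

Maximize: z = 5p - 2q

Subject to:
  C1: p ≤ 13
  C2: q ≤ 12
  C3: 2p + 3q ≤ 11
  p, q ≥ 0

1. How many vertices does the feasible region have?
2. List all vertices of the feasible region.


1. 3
2. (0, 0), (5.5, 0), (0, 3.667)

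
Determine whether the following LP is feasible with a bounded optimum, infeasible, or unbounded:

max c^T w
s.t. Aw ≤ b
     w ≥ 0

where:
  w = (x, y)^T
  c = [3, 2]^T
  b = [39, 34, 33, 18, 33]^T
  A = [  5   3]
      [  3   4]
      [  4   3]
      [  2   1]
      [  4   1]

Feasible with a bounded optimal solution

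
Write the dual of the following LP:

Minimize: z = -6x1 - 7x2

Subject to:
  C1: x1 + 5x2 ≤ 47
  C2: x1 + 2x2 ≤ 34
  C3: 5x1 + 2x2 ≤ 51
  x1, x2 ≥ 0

Primal min cᵀx s.t. Ax ≤ b, x ≥ 0  →  Dual max −bᵀy s.t. Aᵀy ≥ −c, y ≥ 0.

Maximize: z = -47y1 - 34y2 - 51y3

Subject to:
  y1 + y2 + 5y3 ≥ 6
  5y1 + 2y2 + 2y3 ≥ 7
  y1, y2, y3 ≥ 0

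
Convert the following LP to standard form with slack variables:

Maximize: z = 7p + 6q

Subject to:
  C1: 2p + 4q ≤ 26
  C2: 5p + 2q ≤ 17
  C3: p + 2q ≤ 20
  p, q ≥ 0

max z = 7p + 6q

s.t.
  2p + 4q + s1 = 26
  5p + 2q + s2 = 17
  p + 2q + s3 = 20
  p, q, s1, s2, s3 ≥ 0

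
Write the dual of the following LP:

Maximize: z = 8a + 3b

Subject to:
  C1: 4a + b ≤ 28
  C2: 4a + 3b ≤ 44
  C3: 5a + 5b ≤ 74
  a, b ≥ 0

Primal max cᵀx s.t. Ax ≤ b, x ≥ 0  →  Dual min bᵀy s.t. Aᵀy ≥ c, y ≥ 0.

Minimize: z = 28y1 + 44y2 + 74y3

Subject to:
  4y1 + 4y2 + 5y3 ≥ 8
  y1 + 3y2 + 5y3 ≥ 3
  y1, y2, y3 ≥ 0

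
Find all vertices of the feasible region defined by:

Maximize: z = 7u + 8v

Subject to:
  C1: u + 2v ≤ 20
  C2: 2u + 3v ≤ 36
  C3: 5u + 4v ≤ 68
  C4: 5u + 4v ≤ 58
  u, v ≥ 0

(0, 0), (11.6, 0), (6, 7), (0, 10)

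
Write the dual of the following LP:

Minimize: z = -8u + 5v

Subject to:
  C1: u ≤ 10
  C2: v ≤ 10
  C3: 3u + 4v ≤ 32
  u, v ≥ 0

Primal min cᵀx s.t. Ax ≤ b, x ≥ 0  →  Dual max −bᵀy s.t. Aᵀy ≥ −c, y ≥ 0.

Maximize: z = -10y1 - 10y2 - 32y3

Subject to:
  y1 + 3y3 ≥ 8
  y2 + 4y3 ≥ -5
  y1, y2, y3 ≥ 0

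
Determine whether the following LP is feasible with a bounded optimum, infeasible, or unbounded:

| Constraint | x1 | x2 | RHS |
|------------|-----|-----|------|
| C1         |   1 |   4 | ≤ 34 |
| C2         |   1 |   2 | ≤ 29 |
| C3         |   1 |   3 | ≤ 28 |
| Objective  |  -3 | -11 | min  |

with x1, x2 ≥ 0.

Feasible with a bounded optimal solution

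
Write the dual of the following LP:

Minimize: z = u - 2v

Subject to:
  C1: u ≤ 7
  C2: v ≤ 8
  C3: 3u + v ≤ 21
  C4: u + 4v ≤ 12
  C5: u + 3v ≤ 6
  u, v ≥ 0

Primal min cᵀx s.t. Ax ≤ b, x ≥ 0  →  Dual max −bᵀy s.t. Aᵀy ≥ −c, y ≥ 0.

Maximize: z = -7y1 - 8y2 - 21y3 - 12y4 - 6y5

Subject to:
  y1 + 3y3 + y4 + y5 ≥ -1
  y2 + y3 + 4y4 + 3y5 ≥ 2
  y1, y2, y3, y4, y5 ≥ 0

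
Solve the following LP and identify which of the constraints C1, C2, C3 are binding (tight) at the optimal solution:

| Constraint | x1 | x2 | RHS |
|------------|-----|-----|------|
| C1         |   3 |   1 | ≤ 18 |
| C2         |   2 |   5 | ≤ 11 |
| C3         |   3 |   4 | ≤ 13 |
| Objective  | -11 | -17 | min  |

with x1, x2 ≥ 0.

At x1 = 3, x2 = 1, compute slack b - a·x for each constraint:
  C1: 18 − 10 = 8  (slack)
  C2: 11 − 11 = 0  (binding)
  C3: 13 − 13 = 0  (binding)

Optimal: x1 = 3, x2 = 1
Binding: C2, C3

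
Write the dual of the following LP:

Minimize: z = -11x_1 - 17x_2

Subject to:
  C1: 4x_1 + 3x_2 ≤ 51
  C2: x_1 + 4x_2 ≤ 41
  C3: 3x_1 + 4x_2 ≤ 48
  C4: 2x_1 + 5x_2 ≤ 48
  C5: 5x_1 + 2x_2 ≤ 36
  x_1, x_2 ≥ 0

Primal min cᵀx s.t. Ax ≤ b, x ≥ 0  →  Dual max −bᵀy s.t. Aᵀy ≥ −c, y ≥ 0.

Maximize: z = -51y1 - 41y2 - 48y3 - 48y4 - 36y5

Subject to:
  4y1 + y2 + 3y3 + 2y4 + 5y5 ≥ 11
  3y1 + 4y2 + 4y3 + 5y4 + 2y5 ≥ 17
  y1, y2, y3, y4, y5 ≥ 0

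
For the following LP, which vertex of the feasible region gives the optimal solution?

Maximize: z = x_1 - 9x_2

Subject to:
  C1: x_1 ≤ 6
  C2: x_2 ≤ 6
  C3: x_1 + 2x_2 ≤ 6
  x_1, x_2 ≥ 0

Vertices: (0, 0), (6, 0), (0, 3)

Evaluate the objective at each vertex of the feasible region:
  z(0, 0) = 0
  z(6, 0) = 6  ←
  z(0, 3) = -27
The maximum is at x_1 = 6, x_2 = 0.

(6, 0)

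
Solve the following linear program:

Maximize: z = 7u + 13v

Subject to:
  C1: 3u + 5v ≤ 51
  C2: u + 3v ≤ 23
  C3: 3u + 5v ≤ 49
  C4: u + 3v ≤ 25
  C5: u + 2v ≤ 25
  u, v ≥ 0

Evaluate the objective at each vertex of the feasible region:
  z(0, 0) = 0
  z(16.33, 0) = 114.3
  z(8, 5) = 121  ←
  z(0, 7.667) = 99.67
The maximum is at u = 8, v = 5.

u = 8, v = 5, z = 121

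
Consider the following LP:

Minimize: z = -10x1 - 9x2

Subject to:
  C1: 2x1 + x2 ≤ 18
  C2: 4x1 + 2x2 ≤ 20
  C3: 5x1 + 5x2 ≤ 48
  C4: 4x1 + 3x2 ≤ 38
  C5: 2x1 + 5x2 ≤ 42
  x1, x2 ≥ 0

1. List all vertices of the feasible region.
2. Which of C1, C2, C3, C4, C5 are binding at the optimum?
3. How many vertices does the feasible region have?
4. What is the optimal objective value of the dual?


1. (0, 0), (5, 0), (1, 8), (0, 8.4)
2. C2, C5
3. 4
4. -82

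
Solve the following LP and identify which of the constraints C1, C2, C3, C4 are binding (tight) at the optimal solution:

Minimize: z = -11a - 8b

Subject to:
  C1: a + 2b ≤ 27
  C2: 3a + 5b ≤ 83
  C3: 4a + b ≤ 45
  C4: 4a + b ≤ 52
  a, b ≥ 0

At a = 9, b = 9, compute slack b - a·x for each constraint:
  C1: 27 − 27 = 0  (binding)
  C2: 83 − 72 = 11  (slack)
  C3: 45 − 45 = 0  (binding)
  C4: 52 − 45 = 7  (slack)

Optimal: a = 9, b = 9
Binding: C1, C3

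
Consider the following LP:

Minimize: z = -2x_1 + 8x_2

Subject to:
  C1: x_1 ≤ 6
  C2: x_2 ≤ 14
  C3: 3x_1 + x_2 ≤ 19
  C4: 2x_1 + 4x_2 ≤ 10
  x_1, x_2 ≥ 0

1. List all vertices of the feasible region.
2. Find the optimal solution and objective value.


1. (0, 0), (5, 0), (0, 2.5)
2. x_1 = 5, x_2 = 0, z = -10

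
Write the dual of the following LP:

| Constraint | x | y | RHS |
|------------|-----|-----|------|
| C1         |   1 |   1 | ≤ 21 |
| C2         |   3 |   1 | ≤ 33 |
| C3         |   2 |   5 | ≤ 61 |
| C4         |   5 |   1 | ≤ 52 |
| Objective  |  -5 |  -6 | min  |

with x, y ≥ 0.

Primal min cᵀx s.t. Ax ≤ b, x ≥ 0  →  Dual max −bᵀy s.t. Aᵀy ≥ −c, y ≥ 0.

Maximize: z = -21y1 - 33y2 - 61y3 - 52y4

Subject to:
  y1 + 3y2 + 2y3 + 5y4 ≥ 5
  y1 + y2 + 5y3 + y4 ≥ 6
  y1, y2, y3, y4 ≥ 0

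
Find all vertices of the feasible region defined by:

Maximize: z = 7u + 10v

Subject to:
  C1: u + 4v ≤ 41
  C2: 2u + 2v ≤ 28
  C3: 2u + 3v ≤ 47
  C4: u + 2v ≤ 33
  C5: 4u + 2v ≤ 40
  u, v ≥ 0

(0, 0), (10, 0), (6, 8), (5, 9), (0, 10.25)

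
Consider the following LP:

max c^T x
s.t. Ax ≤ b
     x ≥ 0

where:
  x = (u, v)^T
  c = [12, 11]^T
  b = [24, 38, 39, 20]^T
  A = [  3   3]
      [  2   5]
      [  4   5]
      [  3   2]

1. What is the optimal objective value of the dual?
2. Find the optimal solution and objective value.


1. 92
2. u = 4, v = 4, z = 92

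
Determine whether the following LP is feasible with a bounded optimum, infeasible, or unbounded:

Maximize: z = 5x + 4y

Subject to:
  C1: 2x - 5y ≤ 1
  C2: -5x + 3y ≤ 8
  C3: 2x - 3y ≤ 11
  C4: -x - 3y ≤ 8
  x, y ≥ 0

Unbounded (objective can increase without bound)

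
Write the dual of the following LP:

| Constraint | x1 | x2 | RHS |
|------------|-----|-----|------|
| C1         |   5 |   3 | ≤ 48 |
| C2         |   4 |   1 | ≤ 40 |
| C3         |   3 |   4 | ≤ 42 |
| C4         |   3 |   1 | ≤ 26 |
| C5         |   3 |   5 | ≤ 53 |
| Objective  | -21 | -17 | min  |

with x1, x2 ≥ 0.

Primal min cᵀx s.t. Ax ≤ b, x ≥ 0  →  Dual max −bᵀy s.t. Aᵀy ≥ −c, y ≥ 0.

Maximize: z = -48y1 - 40y2 - 42y3 - 26y4 - 53y5

Subject to:
  5y1 + 4y2 + 3y3 + 3y4 + 3y5 ≥ 21
  3y1 + y2 + 4y3 + y4 + 5y5 ≥ 17
  y1, y2, y3, y4, y5 ≥ 0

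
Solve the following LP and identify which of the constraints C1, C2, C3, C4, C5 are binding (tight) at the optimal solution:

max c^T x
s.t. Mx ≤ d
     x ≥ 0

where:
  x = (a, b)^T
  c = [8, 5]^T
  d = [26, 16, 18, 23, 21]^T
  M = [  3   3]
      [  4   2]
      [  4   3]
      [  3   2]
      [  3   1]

At a = 3, b = 2, compute slack b - a·x for each constraint:
  C1: 26 − 15 = 11  (slack)
  C2: 16 − 16 = 0  (binding)
  C3: 18 − 18 = 0  (binding)
  C4: 23 − 13 = 10  (slack)
  C5: 21 − 11 = 10  (slack)

Optimal: a = 3, b = 2
Binding: C2, C3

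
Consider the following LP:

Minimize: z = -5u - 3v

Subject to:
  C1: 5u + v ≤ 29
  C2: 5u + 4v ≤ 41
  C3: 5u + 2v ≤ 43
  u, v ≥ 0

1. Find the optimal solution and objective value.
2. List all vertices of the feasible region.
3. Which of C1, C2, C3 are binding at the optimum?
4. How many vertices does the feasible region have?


1. u = 5, v = 4, z = -37
2. (0, 0), (5.8, 0), (5, 4), (0, 10.25)
3. C1, C2
4. 4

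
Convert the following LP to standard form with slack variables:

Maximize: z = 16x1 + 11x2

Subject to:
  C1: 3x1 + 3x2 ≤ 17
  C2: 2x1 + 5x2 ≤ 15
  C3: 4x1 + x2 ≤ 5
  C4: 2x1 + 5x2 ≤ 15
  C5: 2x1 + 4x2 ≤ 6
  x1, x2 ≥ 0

max z = 16x1 + 11x2

s.t.
  3x1 + 3x2 + s1 = 17
  2x1 + 5x2 + s2 = 15
  4x1 + x2 + s3 = 5
  2x1 + 5x2 + s4 = 15
  2x1 + 4x2 + s5 = 6
  x1, x2, s1, s2, s3, s4, s5 ≥ 0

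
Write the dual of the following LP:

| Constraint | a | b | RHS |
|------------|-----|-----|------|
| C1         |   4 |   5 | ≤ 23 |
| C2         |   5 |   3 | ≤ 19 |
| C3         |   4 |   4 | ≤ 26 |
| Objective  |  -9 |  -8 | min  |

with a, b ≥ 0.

Primal min cᵀx s.t. Ax ≤ b, x ≥ 0  →  Dual max −bᵀy s.t. Aᵀy ≥ −c, y ≥ 0.

Maximize: z = -23y1 - 19y2 - 26y3

Subject to:
  4y1 + 5y2 + 4y3 ≥ 9
  5y1 + 3y2 + 4y3 ≥ 8
  y1, y2, y3 ≥ 0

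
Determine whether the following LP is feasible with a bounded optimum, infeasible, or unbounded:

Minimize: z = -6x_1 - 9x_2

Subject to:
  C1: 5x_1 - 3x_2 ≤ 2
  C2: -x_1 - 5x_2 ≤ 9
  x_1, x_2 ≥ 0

Unbounded (objective can decrease without bound)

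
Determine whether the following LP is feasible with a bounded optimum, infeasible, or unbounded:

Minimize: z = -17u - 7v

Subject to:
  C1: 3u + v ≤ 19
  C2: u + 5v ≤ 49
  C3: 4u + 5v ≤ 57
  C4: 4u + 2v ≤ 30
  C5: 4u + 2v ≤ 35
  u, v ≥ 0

Feasible with a bounded optimal solution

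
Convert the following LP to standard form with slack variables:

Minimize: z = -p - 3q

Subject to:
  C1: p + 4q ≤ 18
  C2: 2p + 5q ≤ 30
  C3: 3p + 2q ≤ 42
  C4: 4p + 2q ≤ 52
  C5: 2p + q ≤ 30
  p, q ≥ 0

min z = -p - 3q

s.t.
  p + 4q + s1 = 18
  2p + 5q + s2 = 30
  3p + 2q + s3 = 42
  4p + 2q + s4 = 52
  2p + q + s5 = 30
  p, q, s1, s2, s3, s4, s5 ≥ 0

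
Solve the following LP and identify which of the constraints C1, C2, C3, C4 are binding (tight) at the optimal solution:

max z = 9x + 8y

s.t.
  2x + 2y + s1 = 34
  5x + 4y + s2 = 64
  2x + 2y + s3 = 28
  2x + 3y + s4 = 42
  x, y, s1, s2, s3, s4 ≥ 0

At x = 8, y = 6, compute slack b - a·x for each constraint:
  C1: 34 − 28 = 6  (slack)
  C2: 64 − 64 = 0  (binding)
  C3: 28 − 28 = 0  (binding)
  C4: 42 − 34 = 8  (slack)

Optimal: x = 8, y = 6
Binding: C2, C3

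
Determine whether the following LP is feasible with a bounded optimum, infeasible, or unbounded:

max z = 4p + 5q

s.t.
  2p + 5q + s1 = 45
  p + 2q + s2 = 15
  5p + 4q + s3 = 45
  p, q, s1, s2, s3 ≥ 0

Feasible with a bounded optimal solution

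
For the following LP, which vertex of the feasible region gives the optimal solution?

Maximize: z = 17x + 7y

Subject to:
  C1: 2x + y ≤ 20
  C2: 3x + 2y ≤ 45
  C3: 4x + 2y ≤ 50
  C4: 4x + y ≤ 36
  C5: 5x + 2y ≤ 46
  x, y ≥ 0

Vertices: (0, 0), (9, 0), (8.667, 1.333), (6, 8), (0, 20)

Evaluate the objective at each vertex of the feasible region:
  z(0, 0) = 0
  z(9, 0) = 153
  z(8.667, 1.333) = 156.7
  z(6, 8) = 158  ←
  z(0, 20) = 140
The maximum is at x = 6, y = 8.

(6, 8)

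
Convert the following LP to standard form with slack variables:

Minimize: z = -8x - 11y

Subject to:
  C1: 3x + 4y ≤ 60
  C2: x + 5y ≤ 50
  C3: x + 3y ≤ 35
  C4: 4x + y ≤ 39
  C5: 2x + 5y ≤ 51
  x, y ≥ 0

min z = -8x - 11y

s.t.
  3x + 4y + s1 = 60
  x + 5y + s2 = 50
  x + 3y + s3 = 35
  4x + y + s4 = 39
  2x + 5y + s5 = 51
  x, y, s1, s2, s3, s4, s5 ≥ 0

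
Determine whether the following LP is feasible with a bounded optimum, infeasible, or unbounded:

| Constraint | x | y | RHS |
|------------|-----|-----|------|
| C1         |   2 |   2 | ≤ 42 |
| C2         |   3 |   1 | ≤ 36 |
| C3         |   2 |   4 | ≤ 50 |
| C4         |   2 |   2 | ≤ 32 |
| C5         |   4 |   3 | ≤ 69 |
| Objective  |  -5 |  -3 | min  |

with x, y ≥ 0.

Feasible with a bounded optimal solution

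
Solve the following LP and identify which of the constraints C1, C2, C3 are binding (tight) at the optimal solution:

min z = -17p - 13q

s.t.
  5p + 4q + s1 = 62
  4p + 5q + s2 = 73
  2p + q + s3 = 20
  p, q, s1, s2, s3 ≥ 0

At p = 6, q = 8, compute slack b - a·x for each constraint:
  C1: 62 − 62 = 0  (binding)
  C2: 73 − 64 = 9  (slack)
  C3: 20 − 20 = 0  (binding)

Optimal: p = 6, q = 8
Binding: C1, C3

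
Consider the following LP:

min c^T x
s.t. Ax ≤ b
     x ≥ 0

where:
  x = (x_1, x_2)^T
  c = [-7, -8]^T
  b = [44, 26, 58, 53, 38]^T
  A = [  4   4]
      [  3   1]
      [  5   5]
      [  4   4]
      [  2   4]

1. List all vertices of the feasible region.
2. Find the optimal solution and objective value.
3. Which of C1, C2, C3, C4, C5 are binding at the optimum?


1. (0, 0), (8.667, 0), (7.5, 3.5), (3, 8), (0, 9.5)
2. x_1 = 3, x_2 = 8, z = -85
3. C1, C5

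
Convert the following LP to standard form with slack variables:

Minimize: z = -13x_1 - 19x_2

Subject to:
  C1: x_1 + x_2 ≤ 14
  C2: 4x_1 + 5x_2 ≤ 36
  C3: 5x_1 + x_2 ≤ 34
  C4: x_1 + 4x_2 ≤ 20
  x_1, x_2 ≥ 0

min z = -13x_1 - 19x_2

s.t.
  x_1 + x_2 + s1 = 14
  4x_1 + 5x_2 + s2 = 36
  5x_1 + x_2 + s3 = 34
  x_1 + 4x_2 + s4 = 20
  x_1, x_2, s1, s2, s3, s4 ≥ 0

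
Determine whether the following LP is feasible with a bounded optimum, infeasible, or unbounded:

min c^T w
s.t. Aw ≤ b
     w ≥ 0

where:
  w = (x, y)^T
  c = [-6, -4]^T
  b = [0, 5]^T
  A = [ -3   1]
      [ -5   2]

Unbounded (objective can decrease without bound)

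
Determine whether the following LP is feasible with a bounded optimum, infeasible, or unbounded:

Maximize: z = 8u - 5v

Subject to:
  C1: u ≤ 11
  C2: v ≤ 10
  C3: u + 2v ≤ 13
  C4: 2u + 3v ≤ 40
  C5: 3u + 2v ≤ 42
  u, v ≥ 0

Feasible with a bounded optimal solution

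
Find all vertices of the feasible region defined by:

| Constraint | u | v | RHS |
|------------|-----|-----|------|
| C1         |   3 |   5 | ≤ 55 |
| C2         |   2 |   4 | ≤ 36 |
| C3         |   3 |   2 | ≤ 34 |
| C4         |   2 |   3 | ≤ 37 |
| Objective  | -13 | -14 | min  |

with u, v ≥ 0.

(0, 0), (11.33, 0), (8, 5), (0, 9)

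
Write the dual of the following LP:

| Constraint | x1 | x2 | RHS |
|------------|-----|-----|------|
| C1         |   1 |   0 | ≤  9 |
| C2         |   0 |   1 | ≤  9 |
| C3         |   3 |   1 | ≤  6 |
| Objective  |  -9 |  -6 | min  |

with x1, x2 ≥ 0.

Primal min cᵀx s.t. Ax ≤ b, x ≥ 0  →  Dual max −bᵀy s.t. Aᵀy ≥ −c, y ≥ 0.

Maximize: z = -9y1 - 9y2 - 6y3

Subject to:
  y1 + 3y3 ≥ 9
  y2 + y3 ≥ 6
  y1, y2, y3 ≥ 0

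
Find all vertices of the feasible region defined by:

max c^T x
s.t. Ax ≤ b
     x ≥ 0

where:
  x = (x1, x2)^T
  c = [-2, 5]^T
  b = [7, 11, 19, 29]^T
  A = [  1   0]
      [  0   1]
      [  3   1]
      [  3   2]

(0, 0), (6.333, 0), (3, 10), (2.333, 11), (0, 11)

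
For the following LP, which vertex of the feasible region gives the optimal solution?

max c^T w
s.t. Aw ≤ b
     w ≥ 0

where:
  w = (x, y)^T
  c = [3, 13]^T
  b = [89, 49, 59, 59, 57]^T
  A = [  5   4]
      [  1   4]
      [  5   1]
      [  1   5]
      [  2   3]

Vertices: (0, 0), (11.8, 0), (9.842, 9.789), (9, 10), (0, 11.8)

Evaluate the objective at each vertex of the feasible region:
  z(0, 0) = 0
  z(11.8, 0) = 35.4
  z(9.842, 9.789) = 156.8
  z(9, 10) = 157  ←
  z(0, 11.8) = 153.4
The maximum is at x = 9, y = 10.

(9, 10)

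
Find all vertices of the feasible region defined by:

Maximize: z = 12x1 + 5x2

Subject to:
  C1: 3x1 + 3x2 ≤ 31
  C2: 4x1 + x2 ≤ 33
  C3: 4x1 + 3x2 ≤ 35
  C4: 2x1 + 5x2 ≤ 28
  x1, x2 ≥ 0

(0, 0), (8.25, 0), (8, 1), (6.5, 3), (0, 5.6)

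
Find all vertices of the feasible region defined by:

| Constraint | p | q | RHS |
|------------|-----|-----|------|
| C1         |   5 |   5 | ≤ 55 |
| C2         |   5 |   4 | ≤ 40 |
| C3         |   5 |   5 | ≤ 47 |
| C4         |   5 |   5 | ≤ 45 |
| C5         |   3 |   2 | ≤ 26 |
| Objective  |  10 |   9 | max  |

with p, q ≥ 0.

(0, 0), (8, 0), (4, 5), (0, 9)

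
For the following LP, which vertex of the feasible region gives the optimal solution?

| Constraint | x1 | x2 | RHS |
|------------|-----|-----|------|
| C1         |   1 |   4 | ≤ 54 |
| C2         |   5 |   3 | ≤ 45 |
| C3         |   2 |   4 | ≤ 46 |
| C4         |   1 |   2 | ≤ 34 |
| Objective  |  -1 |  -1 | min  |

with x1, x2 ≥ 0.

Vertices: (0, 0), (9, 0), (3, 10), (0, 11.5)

Evaluate the objective at each vertex of the feasible region:
  z(0, 0) = 0
  z(9, 0) = -9
  z(3, 10) = -13  ←
  z(0, 11.5) = -11.5
The minimum is at x1 = 3, x2 = 10.

(3, 10)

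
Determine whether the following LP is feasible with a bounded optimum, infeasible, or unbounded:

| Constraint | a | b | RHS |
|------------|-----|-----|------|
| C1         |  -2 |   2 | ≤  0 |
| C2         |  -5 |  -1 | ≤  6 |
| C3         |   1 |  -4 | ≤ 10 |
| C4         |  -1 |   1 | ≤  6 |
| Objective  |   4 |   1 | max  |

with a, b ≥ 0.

Unbounded (objective can increase without bound)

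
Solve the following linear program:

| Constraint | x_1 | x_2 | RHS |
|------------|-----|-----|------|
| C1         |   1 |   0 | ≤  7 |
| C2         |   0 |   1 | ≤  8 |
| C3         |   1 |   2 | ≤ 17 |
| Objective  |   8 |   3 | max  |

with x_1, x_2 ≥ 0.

Evaluate the objective at each vertex of the feasible region:
  z(0, 0) = 0
  z(7, 0) = 56
  z(7, 5) = 71  ←
  z(1, 8) = 32
  z(0, 8) = 24
The maximum is at x_1 = 7, x_2 = 5.

x_1 = 7, x_2 = 5, z = 71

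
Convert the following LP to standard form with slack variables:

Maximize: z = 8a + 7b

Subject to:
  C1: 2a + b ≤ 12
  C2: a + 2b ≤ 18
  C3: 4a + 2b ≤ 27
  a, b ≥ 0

max z = 8a + 7b

s.t.
  2a + b + s1 = 12
  a + 2b + s2 = 18
  4a + 2b + s3 = 27
  a, b, s1, s2, s3 ≥ 0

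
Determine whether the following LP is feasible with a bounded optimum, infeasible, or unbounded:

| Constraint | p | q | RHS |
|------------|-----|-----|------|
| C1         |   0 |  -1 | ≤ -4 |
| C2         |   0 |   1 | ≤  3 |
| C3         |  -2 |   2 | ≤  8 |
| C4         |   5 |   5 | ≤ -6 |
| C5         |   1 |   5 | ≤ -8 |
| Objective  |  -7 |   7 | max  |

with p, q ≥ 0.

Infeasible (no feasible solution exists)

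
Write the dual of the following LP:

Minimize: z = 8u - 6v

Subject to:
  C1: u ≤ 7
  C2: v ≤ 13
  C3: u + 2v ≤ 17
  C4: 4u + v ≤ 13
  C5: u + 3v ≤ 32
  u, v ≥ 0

Primal min cᵀx s.t. Ax ≤ b, x ≥ 0  →  Dual max −bᵀy s.t. Aᵀy ≥ −c, y ≥ 0.

Maximize: z = -7y1 - 13y2 - 17y3 - 13y4 - 32y5

Subject to:
  y1 + y3 + 4y4 + y5 ≥ -8
  y2 + 2y3 + y4 + 3y5 ≥ 6
  y1, y2, y3, y4, y5 ≥ 0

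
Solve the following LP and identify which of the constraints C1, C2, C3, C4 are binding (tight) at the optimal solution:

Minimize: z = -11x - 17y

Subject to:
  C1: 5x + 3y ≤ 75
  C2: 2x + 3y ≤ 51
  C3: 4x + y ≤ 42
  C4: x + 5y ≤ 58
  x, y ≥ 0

At x = 8, y = 10, compute slack b - a·x for each constraint:
  C1: 75 − 70 = 5  (slack)
  C2: 51 − 46 = 5  (slack)
  C3: 42 − 42 = 0  (binding)
  C4: 58 − 58 = 0  (binding)

Optimal: x = 8, y = 10
Binding: C3, C4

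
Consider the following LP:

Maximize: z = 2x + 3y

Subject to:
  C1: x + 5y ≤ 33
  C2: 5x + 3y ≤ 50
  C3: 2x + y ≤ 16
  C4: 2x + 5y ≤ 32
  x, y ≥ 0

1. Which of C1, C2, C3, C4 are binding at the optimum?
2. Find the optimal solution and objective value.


1. C3, C4
2. x = 6, y = 4, z = 24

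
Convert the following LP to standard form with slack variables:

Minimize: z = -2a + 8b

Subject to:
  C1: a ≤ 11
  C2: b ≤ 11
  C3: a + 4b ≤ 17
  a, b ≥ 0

min z = -2a + 8b

s.t.
  a + s1 = 11
  b + s2 = 11
  a + 4b + s3 = 17
  a, b, s1, s2, s3 ≥ 0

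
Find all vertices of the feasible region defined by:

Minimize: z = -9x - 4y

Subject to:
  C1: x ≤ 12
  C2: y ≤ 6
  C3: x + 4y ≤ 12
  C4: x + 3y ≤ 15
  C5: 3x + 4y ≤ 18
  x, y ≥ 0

(0, 0), (6, 0), (3, 2.25), (0, 3)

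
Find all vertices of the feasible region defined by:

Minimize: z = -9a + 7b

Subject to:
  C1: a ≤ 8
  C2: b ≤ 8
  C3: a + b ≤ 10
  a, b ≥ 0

(0, 0), (8, 0), (8, 2), (2, 8), (0, 8)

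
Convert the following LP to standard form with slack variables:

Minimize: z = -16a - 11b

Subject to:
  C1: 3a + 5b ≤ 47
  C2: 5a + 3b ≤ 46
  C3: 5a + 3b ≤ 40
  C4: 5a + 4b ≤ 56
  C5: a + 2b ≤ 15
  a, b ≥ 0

min z = -16a - 11b

s.t.
  3a + 5b + s1 = 47
  5a + 3b + s2 = 46
  5a + 3b + s3 = 40
  5a + 4b + s4 = 56
  a + 2b + s5 = 15
  a, b, s1, s2, s3, s4, s5 ≥ 0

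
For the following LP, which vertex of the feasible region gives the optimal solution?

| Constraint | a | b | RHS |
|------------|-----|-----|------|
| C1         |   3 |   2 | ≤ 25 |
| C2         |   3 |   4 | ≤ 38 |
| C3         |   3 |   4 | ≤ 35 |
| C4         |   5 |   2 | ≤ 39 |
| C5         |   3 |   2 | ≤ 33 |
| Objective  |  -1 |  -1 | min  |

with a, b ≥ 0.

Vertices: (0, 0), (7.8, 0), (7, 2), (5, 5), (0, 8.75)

Evaluate the objective at each vertex of the feasible region:
  z(0, 0) = 0
  z(7.8, 0) = -7.8
  z(7, 2) = -9
  z(5, 5) = -10  ←
  z(0, 8.75) = -8.75
The minimum is at a = 5, b = 5.

(5, 5)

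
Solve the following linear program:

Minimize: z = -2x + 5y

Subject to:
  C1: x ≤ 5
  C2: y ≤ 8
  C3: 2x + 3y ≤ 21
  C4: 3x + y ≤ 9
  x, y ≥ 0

Evaluate the objective at each vertex of the feasible region:
  z(0, 0) = 0
  z(3, 0) = -6  ←
  z(0.8571, 6.429) = 30.43
  z(0, 7) = 35
The minimum is at x = 3, y = 0.

x = 3, y = 0, z = -6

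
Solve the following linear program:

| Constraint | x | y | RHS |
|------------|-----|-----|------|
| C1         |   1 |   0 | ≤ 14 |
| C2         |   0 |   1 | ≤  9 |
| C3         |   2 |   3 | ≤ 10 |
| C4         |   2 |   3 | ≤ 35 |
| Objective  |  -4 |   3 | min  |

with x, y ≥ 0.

Evaluate the objective at each vertex of the feasible region:
  z(0, 0) = 0
  z(5, 0) = -20  ←
  z(0, 3.333) = 10
The minimum is at x = 5, y = 0.

x = 5, y = 0, z = -20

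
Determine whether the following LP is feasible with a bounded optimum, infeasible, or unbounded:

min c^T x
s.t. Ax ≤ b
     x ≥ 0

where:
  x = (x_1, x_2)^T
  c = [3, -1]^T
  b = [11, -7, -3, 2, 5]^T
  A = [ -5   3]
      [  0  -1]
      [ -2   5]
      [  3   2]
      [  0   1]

Infeasible (no feasible solution exists)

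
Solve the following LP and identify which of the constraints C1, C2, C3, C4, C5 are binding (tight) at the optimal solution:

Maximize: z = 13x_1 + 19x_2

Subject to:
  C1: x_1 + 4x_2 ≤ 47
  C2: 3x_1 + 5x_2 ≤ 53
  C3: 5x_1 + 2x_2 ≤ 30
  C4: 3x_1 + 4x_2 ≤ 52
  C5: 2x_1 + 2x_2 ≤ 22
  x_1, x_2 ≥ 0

At x_1 = 1, x_2 = 10, compute slack b - a·x for each constraint:
  C1: 47 − 41 = 6  (slack)
  C2: 53 − 53 = 0  (binding)
  C3: 30 − 25 = 5  (slack)
  C4: 52 − 43 = 9  (slack)
  C5: 22 − 22 = 0  (binding)

Optimal: x_1 = 1, x_2 = 10
Binding: C2, C5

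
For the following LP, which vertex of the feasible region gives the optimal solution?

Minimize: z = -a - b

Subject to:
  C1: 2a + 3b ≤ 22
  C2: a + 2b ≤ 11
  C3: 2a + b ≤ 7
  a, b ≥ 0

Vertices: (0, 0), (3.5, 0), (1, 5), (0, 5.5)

Evaluate the objective at each vertex of the feasible region:
  z(0, 0) = 0
  z(3.5, 0) = -3.5
  z(1, 5) = -6  ←
  z(0, 5.5) = -5.5
The minimum is at a = 1, b = 5.

(1, 5)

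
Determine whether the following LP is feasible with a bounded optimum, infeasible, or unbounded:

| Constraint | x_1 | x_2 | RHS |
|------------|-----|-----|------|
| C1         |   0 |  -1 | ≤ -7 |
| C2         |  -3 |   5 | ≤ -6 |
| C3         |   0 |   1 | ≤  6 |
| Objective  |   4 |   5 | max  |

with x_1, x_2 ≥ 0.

Infeasible (no feasible solution exists)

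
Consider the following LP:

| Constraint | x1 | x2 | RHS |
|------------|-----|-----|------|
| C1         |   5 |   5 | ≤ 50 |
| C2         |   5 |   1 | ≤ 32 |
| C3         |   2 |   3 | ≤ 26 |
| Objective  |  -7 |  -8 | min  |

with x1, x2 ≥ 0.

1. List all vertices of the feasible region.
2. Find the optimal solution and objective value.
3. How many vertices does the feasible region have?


1. (0, 0), (6.4, 0), (5.5, 4.5), (4, 6), (0, 8.667)
2. x1 = 4, x2 = 6, z = -76
3. 5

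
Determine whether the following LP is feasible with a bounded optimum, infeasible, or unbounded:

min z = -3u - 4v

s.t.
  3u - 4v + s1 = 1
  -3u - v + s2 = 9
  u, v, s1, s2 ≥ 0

Unbounded (objective can decrease without bound)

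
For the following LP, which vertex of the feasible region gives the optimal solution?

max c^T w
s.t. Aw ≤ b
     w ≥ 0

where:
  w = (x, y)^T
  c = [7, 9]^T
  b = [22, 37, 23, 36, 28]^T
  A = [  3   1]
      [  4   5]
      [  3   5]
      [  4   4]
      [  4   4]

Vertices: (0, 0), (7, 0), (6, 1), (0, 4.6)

Evaluate the objective at each vertex of the feasible region:
  z(0, 0) = 0
  z(7, 0) = 49
  z(6, 1) = 51  ←
  z(0, 4.6) = 41.4
The maximum is at x = 6, y = 1.

(6, 1)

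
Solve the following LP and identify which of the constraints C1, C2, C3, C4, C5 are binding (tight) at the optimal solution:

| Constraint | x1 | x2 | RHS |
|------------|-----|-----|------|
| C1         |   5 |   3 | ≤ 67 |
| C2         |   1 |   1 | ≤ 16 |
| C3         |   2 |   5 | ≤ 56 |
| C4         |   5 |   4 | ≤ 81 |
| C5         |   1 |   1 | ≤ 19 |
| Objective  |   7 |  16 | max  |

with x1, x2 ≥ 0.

At x1 = 8, x2 = 8, compute slack b - a·x for each constraint:
  C1: 67 − 64 = 3  (slack)
  C2: 16 − 16 = 0  (binding)
  C3: 56 − 56 = 0  (binding)
  C4: 81 − 72 = 9  (slack)
  C5: 19 − 16 = 3  (slack)

Optimal: x1 = 8, x2 = 8
Binding: C2, C3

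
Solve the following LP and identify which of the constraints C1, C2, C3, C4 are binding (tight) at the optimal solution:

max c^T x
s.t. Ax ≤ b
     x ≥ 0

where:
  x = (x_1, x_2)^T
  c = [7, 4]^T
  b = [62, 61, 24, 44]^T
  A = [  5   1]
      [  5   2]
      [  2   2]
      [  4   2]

At x_1 = 10, x_2 = 2, compute slack b - a·x for each constraint:
  C1: 62 − 52 = 10  (slack)
  C2: 61 − 54 = 7  (slack)
  C3: 24 − 24 = 0  (binding)
  C4: 44 − 44 = 0  (binding)

Optimal: x_1 = 10, x_2 = 2
Binding: C3, C4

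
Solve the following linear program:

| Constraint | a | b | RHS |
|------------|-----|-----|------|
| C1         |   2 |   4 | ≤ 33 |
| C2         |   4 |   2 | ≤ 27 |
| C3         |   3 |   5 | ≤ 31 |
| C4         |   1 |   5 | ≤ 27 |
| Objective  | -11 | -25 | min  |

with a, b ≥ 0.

Evaluate the objective at each vertex of the feasible region:
  z(0, 0) = 0
  z(6.75, 0) = -74.25
  z(5.214, 3.071) = -134.1
  z(2, 5) = -147  ←
  z(0, 5.4) = -135
The minimum is at a = 2, b = 5.

a = 2, b = 5, z = -147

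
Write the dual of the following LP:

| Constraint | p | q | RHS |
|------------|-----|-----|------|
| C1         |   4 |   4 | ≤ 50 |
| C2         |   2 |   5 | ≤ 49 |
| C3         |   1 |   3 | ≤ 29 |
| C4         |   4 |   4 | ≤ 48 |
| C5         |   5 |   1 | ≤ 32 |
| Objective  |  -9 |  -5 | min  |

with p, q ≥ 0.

Primal min cᵀx s.t. Ax ≤ b, x ≥ 0  →  Dual max −bᵀy s.t. Aᵀy ≥ −c, y ≥ 0.

Maximize: z = -50y1 - 49y2 - 29y3 - 48y4 - 32y5

Subject to:
  4y1 + 2y2 + y3 + 4y4 + 5y5 ≥ 9
  4y1 + 5y2 + 3y3 + 4y4 + y5 ≥ 5
  y1, y2, y3, y4, y5 ≥ 0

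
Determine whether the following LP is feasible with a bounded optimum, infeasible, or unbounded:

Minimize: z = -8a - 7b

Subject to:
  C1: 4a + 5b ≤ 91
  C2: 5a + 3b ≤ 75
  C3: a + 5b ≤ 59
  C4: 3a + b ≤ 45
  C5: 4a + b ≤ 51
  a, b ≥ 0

Feasible with a bounded optimal solution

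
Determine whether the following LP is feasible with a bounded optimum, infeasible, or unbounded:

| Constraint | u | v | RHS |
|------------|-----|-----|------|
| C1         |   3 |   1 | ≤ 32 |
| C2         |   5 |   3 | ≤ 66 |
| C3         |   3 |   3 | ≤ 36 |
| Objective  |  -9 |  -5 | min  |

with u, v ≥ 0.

Feasible with a bounded optimal solution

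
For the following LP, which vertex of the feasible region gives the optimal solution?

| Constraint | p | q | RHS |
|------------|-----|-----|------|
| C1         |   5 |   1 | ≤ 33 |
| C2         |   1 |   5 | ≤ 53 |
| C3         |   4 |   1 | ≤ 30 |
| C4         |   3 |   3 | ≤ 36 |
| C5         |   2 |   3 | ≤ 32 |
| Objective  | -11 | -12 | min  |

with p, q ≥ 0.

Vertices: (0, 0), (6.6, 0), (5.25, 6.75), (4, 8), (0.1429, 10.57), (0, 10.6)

Evaluate the objective at each vertex of the feasible region:
  z(0, 0) = 0
  z(6.6, 0) = -72.6
  z(5.25, 6.75) = -138.8
  z(4, 8) = -140  ←
  z(0.1429, 10.57) = -128.4
  z(0, 10.6) = -127.2
The minimum is at p = 4, q = 8.

(4, 8)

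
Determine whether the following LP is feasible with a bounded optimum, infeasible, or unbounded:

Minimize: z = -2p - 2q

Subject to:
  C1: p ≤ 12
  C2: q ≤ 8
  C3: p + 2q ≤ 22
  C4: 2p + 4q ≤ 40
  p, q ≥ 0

Feasible with a bounded optimal solution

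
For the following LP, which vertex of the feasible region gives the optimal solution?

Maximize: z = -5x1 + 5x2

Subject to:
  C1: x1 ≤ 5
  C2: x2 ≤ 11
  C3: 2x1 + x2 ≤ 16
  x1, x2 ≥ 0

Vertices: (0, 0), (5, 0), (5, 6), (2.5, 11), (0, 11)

Evaluate the objective at each vertex of the feasible region:
  z(0, 0) = 0
  z(5, 0) = -25
  z(5, 6) = 5
  z(2.5, 11) = 42.5
  z(0, 11) = 55  ←
The maximum is at x1 = 0, x2 = 11.

(0, 11)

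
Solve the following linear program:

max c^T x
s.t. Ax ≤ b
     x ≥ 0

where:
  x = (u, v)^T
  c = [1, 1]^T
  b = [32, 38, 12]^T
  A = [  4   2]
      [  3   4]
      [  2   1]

Evaluate the objective at each vertex of the feasible region:
  z(0, 0) = 0
  z(6, 0) = 6
  z(2, 8) = 10  ←
  z(0, 9.5) = 9.5
The maximum is at u = 2, v = 8.

u = 2, v = 8, z = 10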